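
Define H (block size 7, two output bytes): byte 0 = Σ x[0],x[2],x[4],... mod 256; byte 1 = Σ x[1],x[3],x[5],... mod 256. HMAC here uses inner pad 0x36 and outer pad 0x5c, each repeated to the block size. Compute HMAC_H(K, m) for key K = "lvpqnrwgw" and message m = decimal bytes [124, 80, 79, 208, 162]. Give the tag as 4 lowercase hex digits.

Key "lvpqnrwgw" = 6c 76 70 71 6e 72 77 67 77 is 9 bytes > B = 7, so hash it first: H(key) = 38 c0, then zero-pad to 7 bytes: K' = 38 c0 00 00 00 00 00.
K' ⊕ ipad = 0e f6 36 36 36 36 36.  K' ⊕ opad = 64 9c 5c 5c 5c 5c 5c.
Inner input = (K'⊕ipad) ∥ m = 0e f6 36 36 36 36 36 ∥ 7c 50 4f d0 a2.
Inner hash: even-index sum = 464 mod 256 = 208; odd-index sum = 719 mod 256 = 207 → d0 cf.
Outer input = (K'⊕opad) ∥ inner = 64 9c 5c 5c 5c 5c 5c ∥ d0 cf.
Outer hash (tag): even-index sum = 583 mod 256 = 71; odd-index sum = 548 mod 256 = 36 → 47 24.

4724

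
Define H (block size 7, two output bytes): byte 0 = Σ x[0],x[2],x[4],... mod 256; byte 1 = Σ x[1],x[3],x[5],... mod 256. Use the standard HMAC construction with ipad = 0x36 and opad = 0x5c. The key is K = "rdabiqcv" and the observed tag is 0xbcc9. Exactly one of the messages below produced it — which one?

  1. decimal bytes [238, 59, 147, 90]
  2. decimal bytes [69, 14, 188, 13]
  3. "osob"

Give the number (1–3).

3

Key "rdabiqcv" = 72 64 61 62 69 71 63 76 is 8 bytes > B = 7, so hash it first: H(key) = 9f ad, then zero-pad to 7 bytes: K' = 9f ad 00 00 00 00 00.
K' ⊕ ipad = a9 9b 36 36 36 36 36; K' ⊕ opad = c3 f1 5c 5c 5c 5c 5c.
m1: inner = H(a9 9b 36 36 36 36 36 ee 3b 93 5a) = e0 88; tag = H(c3 f1 5c 5c 5c 5c 5c e0 88) = 5f89
m2: inner = H(a9 9b 36 36 36 36 36 45 0e bc 0d) = 66 08; tag = H(c3 f1 5c 5c 5c 5c 5c 66 08) = df0f
m3: inner = H(a9 9b 36 36 36 36 36 6f 73 6f 62) = 20 e5; tag = H(c3 f1 5c 5c 5c 5c 5c 20 e5) = bcc9 ← matches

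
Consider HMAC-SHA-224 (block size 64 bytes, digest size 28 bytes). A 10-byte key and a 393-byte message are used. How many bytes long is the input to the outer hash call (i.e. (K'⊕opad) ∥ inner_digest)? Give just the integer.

Key is 10 ≤ 64 bytes, zero-padded: |K'| = 64.
Outer input = (K'⊕opad) ∥ H(inner) → 64 + 28 = 92 bytes.

92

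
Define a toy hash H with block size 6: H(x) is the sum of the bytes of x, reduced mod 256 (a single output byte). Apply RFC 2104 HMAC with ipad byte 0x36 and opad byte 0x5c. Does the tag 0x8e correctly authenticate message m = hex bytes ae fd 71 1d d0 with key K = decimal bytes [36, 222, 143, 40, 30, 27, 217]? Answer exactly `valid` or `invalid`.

invalid

Key decimal bytes [36, 222, 143, 40, 30, 27, 217] = 24 de 8f 28 1e 1b d9 is 7 bytes > B = 6, so hash it first: H(key) = cb, then zero-pad to 6 bytes: K' = cb 00 00 00 00 00.
K' ⊕ ipad = fd 36 36 36 36 36; K' ⊕ opad = 97 5c 5c 5c 5c 5c.
Inner hash: sum = 253+54+54+54+54+54+174+253+113+29+208 = 1300; mod 256 = 20 → 14.
Outer hash (recomputed tag): sum = 151+92+92+92+92+92+20 = 631; mod 256 = 119 → 77.
Recomputed tag = 77; claimed = 8e → mismatch.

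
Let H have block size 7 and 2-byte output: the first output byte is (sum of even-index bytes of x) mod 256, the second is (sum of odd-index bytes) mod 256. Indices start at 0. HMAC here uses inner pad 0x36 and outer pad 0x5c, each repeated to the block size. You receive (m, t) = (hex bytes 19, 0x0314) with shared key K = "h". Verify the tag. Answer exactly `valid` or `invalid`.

valid

Key "h" = 68 is 1 byte ≤ B = 7; zero-pad to 7 bytes: K' = 68 00 00 00 00 00 00.
K' ⊕ ipad = 5e 36 36 36 36 36 36; K' ⊕ opad = 34 5c 5c 5c 5c 5c 5c.
Inner hash: even-index sum = 256 mod 256 = 0; odd-index sum = 187 mod 256 = 187 → 00 bb.
Outer hash (recomputed tag): even-index sum = 515 mod 256 = 3; odd-index sum = 276 mod 256 = 20 → 03 14.
Recomputed tag = 0314; claimed = 0314 → match.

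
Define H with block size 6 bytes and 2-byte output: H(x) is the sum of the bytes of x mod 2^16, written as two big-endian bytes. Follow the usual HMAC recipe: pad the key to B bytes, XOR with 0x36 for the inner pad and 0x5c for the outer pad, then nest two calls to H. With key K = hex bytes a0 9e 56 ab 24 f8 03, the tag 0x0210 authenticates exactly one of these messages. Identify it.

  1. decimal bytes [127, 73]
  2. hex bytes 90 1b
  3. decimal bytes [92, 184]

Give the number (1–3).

Key hex bytes a0 9e 56 ab 24 f8 03 is 7 bytes > B = 6, so hash it first: H(key) = 03 5e, then zero-pad to 6 bytes: K' = 03 5e 00 00 00 00.
K' ⊕ ipad = 35 68 36 36 36 36; K' ⊕ opad = 5f 02 5c 5c 5c 5c.
m1: inner = H(35 68 36 36 36 36 7f 49) = 02 3d; tag = H(5f 02 5c 5c 5c 5c 02 3d) = 0210 ← matches
m2: inner = H(35 68 36 36 36 36 90 1b) = 02 20; tag = H(5f 02 5c 5c 5c 5c 02 20) = 01f3
m3: inner = H(35 68 36 36 36 36 5c b8) = 02 89; tag = H(5f 02 5c 5c 5c 5c 02 89) = 025c

1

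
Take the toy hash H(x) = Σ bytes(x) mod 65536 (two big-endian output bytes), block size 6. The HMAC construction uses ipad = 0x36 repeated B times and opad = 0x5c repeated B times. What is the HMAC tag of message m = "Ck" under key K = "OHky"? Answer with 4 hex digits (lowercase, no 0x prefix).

01fa

Key "OHky" = 4f 48 6b 79 is 4 bytes ≤ B = 6; zero-pad to 6 bytes: K' = 4f 48 6b 79 00 00.
K' ⊕ ipad = 79 7e 5d 4f 36 36.  K' ⊕ opad = 13 14 37 25 5c 5c.
Inner input = (K'⊕ipad) ∥ m = 79 7e 5d 4f 36 36 ∥ 43 6b.
Inner hash: sum = 121+126+93+79+54+54+67+107 = 701 → 02 bd.
Outer input = (K'⊕opad) ∥ inner = 13 14 37 25 5c 5c ∥ 02 bd.
Outer hash (tag): sum = 19+20+55+37+92+92+2+189 = 506 → 01 fa.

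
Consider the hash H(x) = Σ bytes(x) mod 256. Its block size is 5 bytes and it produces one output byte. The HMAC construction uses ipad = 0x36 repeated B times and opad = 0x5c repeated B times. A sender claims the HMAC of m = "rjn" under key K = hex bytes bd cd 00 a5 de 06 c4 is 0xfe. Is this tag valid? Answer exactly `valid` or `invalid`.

valid

Key hex bytes bd cd 00 a5 de 06 c4 is 7 bytes > B = 5, so hash it first: H(key) = d7, then zero-pad to 5 bytes: K' = d7 00 00 00 00.
K' ⊕ ipad = e1 36 36 36 36; K' ⊕ opad = 8b 5c 5c 5c 5c.
Inner hash: sum = 225+54+54+54+54+114+106+110 = 771; mod 256 = 3 → 03.
Outer hash (recomputed tag): sum = 139+92+92+92+92+3 = 510; mod 256 = 254 → fe.
Recomputed tag = fe; claimed = fe → match.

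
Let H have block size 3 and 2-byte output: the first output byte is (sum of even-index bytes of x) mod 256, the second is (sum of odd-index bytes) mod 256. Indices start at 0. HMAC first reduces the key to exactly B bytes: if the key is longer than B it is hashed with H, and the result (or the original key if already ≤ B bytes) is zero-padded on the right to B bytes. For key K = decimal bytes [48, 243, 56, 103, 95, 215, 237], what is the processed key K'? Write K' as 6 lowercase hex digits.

|K| = 7 > B = 3, so first hash the key.
H(K): even-index sum = 436 mod 256 = 180; odd-index sum = 561 mod 256 = 49 → b4 31.
Zero-pad H(K) = b4 31 to 3 bytes: K' = b4 31 00.

b43100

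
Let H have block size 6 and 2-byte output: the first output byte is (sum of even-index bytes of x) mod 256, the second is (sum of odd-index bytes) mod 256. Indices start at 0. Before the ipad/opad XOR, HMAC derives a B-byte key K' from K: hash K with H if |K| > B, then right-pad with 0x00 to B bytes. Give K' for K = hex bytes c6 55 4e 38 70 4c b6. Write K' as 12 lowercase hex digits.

3ad900000000

|K| = 7 > B = 6, so first hash the key.
H(K): even-index sum = 570 mod 256 = 58; odd-index sum = 217 mod 256 = 217 → 3a d9.
Zero-pad H(K) = 3a d9 to 6 bytes: K' = 3a d9 00 00 00 00.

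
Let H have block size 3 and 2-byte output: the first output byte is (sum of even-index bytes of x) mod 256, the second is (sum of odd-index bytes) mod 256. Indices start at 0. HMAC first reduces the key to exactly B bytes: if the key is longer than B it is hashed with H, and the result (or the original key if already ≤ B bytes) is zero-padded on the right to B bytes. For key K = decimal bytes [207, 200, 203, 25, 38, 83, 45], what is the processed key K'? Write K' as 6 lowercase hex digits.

|K| = 7 > B = 3, so first hash the key.
H(K): even-index sum = 493 mod 256 = 237; odd-index sum = 308 mod 256 = 52 → ed 34.
Zero-pad H(K) = ed 34 to 3 bytes: K' = ed 34 00.

ed3400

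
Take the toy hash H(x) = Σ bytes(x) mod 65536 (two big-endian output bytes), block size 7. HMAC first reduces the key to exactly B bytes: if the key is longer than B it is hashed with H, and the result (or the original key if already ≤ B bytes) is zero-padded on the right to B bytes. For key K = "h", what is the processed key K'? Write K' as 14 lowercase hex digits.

68000000000000

Key "h" = 68 is 1 byte ≤ B = 7; zero-pad to 7 bytes: K' = 68 00 00 00 00 00 00.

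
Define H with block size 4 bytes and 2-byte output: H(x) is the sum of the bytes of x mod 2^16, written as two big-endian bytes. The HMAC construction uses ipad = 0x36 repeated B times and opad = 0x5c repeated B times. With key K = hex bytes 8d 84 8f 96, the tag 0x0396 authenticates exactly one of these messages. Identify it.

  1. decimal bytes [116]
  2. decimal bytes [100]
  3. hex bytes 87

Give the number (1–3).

3

Key hex bytes 8d 84 8f 96 is exactly B = 4 bytes: K' = 8d 84 8f 96.
K' ⊕ ipad = bb b2 b9 a0; K' ⊕ opad = d1 d8 d3 ca.
m1: inner = H(bb b2 b9 a0 74) = 03 3a; tag = H(d1 d8 d3 ca 03 3a) = 0383
m2: inner = H(bb b2 b9 a0 64) = 03 2a; tag = H(d1 d8 d3 ca 03 2a) = 0373
m3: inner = H(bb b2 b9 a0 87) = 03 4d; tag = H(d1 d8 d3 ca 03 4d) = 0396 ← matches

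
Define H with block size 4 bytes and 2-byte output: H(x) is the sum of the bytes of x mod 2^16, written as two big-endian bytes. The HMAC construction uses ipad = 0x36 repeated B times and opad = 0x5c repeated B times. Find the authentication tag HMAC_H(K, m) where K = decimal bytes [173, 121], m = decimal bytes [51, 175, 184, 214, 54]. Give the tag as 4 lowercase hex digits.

02cd

Key decimal bytes [173, 121] = ad 79 is 2 bytes ≤ B = 4; zero-pad to 4 bytes: K' = ad 79 00 00.
K' ⊕ ipad = 9b 4f 36 36.  K' ⊕ opad = f1 25 5c 5c.
Inner input = (K'⊕ipad) ∥ m = 9b 4f 36 36 ∥ 33 af b8 d6 36.
Inner hash: sum = 155+79+54+54+51+175+184+214+54 = 1020 → 03 fc.
Outer input = (K'⊕opad) ∥ inner = f1 25 5c 5c ∥ 03 fc.
Outer hash (tag): sum = 241+37+92+92+3+252 = 717 → 02 cd.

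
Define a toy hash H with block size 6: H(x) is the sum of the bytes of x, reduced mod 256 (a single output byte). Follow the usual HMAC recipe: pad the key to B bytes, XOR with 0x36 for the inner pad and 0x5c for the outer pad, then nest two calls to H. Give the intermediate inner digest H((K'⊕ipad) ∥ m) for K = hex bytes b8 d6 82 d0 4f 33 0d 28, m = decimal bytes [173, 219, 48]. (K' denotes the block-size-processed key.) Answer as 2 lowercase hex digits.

67

Key hex bytes b8 d6 82 d0 4f 33 0d 28 is 8 bytes > B = 6, so hash it first: H(key) = 97, then zero-pad to 6 bytes: K' = 97 00 00 00 00 00.
K' ⊕ ipad = a1 36 36 36 36 36.
Inner input = a1 36 36 36 36 36 ∥ ad db 30.
Inner hash: sum = 161+54+54+54+54+54+173+219+48 = 871; mod 256 = 103 → 67.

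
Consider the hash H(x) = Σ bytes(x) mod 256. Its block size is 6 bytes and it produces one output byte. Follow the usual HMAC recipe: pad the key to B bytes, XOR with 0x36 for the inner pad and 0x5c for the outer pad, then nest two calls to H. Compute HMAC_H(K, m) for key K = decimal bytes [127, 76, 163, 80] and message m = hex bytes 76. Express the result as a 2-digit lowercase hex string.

96

Key decimal bytes [127, 76, 163, 80] = 7f 4c a3 50 is 4 bytes ≤ B = 6; zero-pad to 6 bytes: K' = 7f 4c a3 50 00 00.
K' ⊕ ipad = 49 7a 95 66 36 36.  K' ⊕ opad = 23 10 ff 0c 5c 5c.
Inner input = (K'⊕ipad) ∥ m = 49 7a 95 66 36 36 ∥ 76.
Inner hash: sum = 73+122+149+102+54+54+118 = 672; mod 256 = 160 → a0.
Outer input = (K'⊕opad) ∥ inner = 23 10 ff 0c 5c 5c ∥ a0.
Outer hash (tag): sum = 35+16+255+12+92+92+160 = 662; mod 256 = 150 → 96.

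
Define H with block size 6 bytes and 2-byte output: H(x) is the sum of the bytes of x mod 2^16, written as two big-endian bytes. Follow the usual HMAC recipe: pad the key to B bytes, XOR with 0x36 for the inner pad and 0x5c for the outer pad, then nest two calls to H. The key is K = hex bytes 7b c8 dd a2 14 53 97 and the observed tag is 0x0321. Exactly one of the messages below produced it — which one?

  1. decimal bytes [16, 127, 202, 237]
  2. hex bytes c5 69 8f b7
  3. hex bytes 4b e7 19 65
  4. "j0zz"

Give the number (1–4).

Key hex bytes 7b c8 dd a2 14 53 97 is 7 bytes > B = 6, so hash it first: H(key) = 03 c0, then zero-pad to 6 bytes: K' = 03 c0 00 00 00 00.
K' ⊕ ipad = 35 f6 36 36 36 36; K' ⊕ opad = 5f 9c 5c 5c 5c 5c.
m1: inner = H(35 f6 36 36 36 36 10 7f ca ed) = 04 49; tag = H(5f 9c 5c 5c 5c 5c 04 49) = 02b8
m2: inner = H(35 f6 36 36 36 36 c5 69 8f b7) = 04 77; tag = H(5f 9c 5c 5c 5c 5c 04 77) = 02e6
m3: inner = H(35 f6 36 36 36 36 4b e7 19 65) = 03 b3; tag = H(5f 9c 5c 5c 5c 5c 03 b3) = 0321 ← matches
m4: inner = H(35 f6 36 36 36 36 6a 30 7a 7a) = 03 91; tag = H(5f 9c 5c 5c 5c 5c 03 91) = 02ff

3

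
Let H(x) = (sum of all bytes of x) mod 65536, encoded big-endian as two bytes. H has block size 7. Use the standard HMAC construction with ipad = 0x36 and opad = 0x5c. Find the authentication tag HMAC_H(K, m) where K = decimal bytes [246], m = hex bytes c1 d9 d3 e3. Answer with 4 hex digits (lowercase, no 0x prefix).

032b

Key decimal bytes [246] = f6 is 1 byte ≤ B = 7; zero-pad to 7 bytes: K' = f6 00 00 00 00 00 00.
K' ⊕ ipad = c0 36 36 36 36 36 36.  K' ⊕ opad = aa 5c 5c 5c 5c 5c 5c.
Inner input = (K'⊕ipad) ∥ m = c0 36 36 36 36 36 36 ∥ c1 d9 d3 e3.
Inner hash: sum = 192+54+54+54+54+54+54+193+217+211+227 = 1364 → 05 54.
Outer input = (K'⊕opad) ∥ inner = aa 5c 5c 5c 5c 5c 5c ∥ 05 54.
Outer hash (tag): sum = 170+92+92+92+92+92+92+5+84 = 811 → 03 2b.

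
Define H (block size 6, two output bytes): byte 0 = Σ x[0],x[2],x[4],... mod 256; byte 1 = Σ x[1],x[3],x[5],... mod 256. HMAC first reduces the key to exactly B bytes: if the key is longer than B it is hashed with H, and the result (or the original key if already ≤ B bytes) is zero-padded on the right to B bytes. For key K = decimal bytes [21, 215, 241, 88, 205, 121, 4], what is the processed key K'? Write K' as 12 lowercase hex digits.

d7a800000000

|K| = 7 > B = 6, so first hash the key.
H(K): even-index sum = 471 mod 256 = 215; odd-index sum = 424 mod 256 = 168 → d7 a8.
Zero-pad H(K) = d7 a8 to 6 bytes: K' = d7 a8 00 00 00 00.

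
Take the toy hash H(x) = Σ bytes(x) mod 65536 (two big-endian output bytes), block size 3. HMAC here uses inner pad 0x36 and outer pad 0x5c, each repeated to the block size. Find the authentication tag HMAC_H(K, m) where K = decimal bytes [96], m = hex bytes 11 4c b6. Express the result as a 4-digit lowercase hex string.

Key decimal bytes [96] = 60 is 1 byte ≤ B = 3; zero-pad to 3 bytes: K' = 60 00 00.
K' ⊕ ipad = 56 36 36.  K' ⊕ opad = 3c 5c 5c.
Inner input = (K'⊕ipad) ∥ m = 56 36 36 ∥ 11 4c b6.
Inner hash: sum = 86+54+54+17+76+182 = 469 → 01 d5.
Outer input = (K'⊕opad) ∥ inner = 3c 5c 5c ∥ 01 d5.
Outer hash (tag): sum = 60+92+92+1+213 = 458 → 01 ca.

01ca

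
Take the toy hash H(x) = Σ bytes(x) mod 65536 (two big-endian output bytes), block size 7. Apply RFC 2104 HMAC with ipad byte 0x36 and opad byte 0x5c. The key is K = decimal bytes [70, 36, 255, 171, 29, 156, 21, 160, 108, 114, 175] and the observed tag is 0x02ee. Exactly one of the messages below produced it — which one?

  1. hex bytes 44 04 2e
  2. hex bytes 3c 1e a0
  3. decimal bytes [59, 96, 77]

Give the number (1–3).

Key decimal bytes [70, 36, 255, 171, 29, 156, 21, 160, 108, 114, 175] = 46 24 ff ab 1d 9c 15 a0 6c 72 af is 11 bytes > B = 7, so hash it first: H(key) = 05 0f, then zero-pad to 7 bytes: K' = 05 0f 00 00 00 00 00.
K' ⊕ ipad = 33 39 36 36 36 36 36; K' ⊕ opad = 59 53 5c 5c 5c 5c 5c.
m1: inner = H(33 39 36 36 36 36 36 44 04 2e) = 01 f0; tag = H(59 53 5c 5c 5c 5c 5c 01 f0) = 0369
m2: inner = H(33 39 36 36 36 36 36 3c 1e a0) = 02 74; tag = H(59 53 5c 5c 5c 5c 5c 02 74) = 02ee ← matches
m3: inner = H(33 39 36 36 36 36 36 3b 60 4d) = 02 62; tag = H(59 53 5c 5c 5c 5c 5c 02 62) = 02dc

2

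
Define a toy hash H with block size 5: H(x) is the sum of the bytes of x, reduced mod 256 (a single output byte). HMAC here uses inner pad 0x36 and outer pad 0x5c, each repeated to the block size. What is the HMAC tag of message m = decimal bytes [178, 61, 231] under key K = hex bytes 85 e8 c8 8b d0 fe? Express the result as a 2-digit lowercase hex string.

Key hex bytes 85 e8 c8 8b d0 fe is 6 bytes > B = 5, so hash it first: H(key) = 8e, then zero-pad to 5 bytes: K' = 8e 00 00 00 00.
K' ⊕ ipad = b8 36 36 36 36.  K' ⊕ opad = d2 5c 5c 5c 5c.
Inner input = (K'⊕ipad) ∥ m = b8 36 36 36 36 ∥ b2 3d e7.
Inner hash: sum = 184+54+54+54+54+178+61+231 = 870; mod 256 = 102 → 66.
Outer input = (K'⊕opad) ∥ inner = d2 5c 5c 5c 5c ∥ 66.
Outer hash (tag): sum = 210+92+92+92+92+102 = 680; mod 256 = 168 → a8.

a8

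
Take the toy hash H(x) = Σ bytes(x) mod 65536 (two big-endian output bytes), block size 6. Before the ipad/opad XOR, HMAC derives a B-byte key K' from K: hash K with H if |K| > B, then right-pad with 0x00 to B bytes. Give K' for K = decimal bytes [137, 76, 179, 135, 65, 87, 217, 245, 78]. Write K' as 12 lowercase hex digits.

|K| = 9 > B = 6, so first hash the key.
H(K): sum = 137+76+179+135+65+87+217+245+78 = 1219 → 04 c3.
Zero-pad H(K) = 04 c3 to 6 bytes: K' = 04 c3 00 00 00 00.

04c300000000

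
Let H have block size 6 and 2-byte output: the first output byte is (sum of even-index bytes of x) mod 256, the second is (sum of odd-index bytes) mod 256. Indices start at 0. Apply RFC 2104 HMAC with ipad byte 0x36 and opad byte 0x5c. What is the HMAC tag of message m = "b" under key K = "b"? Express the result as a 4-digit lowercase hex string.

Key "b" = 62 is 1 byte ≤ B = 6; zero-pad to 6 bytes: K' = 62 00 00 00 00 00.
K' ⊕ ipad = 54 36 36 36 36 36.  K' ⊕ opad = 3e 5c 5c 5c 5c 5c.
Inner input = (K'⊕ipad) ∥ m = 54 36 36 36 36 36 ∥ 62.
Inner hash: even-index sum = 290 mod 256 = 34; odd-index sum = 162 mod 256 = 162 → 22 a2.
Outer input = (K'⊕opad) ∥ inner = 3e 5c 5c 5c 5c 5c ∥ 22 a2.
Outer hash (tag): even-index sum = 280 mod 256 = 24; odd-index sum = 438 mod 256 = 182 → 18 b6.

18b6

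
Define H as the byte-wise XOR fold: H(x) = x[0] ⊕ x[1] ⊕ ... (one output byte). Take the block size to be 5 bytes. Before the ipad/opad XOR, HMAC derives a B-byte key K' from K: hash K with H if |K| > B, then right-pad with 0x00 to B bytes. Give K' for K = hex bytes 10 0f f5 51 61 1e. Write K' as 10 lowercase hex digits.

|K| = 6 > B = 5, so first hash the key.
H(K): XOR 10⊕0f⊕f5⊕51⊕61⊕1e = c4.
Zero-pad H(K) = c4 to 5 bytes: K' = c4 00 00 00 00.

c400000000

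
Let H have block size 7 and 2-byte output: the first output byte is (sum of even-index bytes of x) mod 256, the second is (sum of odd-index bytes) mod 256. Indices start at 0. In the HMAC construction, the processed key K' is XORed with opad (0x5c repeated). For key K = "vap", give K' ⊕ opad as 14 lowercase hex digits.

2a3d2c5c5c5c5c

Key "vap" = 76 61 70 is 3 bytes ≤ B = 7; zero-pad to 7 bytes: K' = 76 61 70 00 00 00 00.
XOR each byte with 0x5c: 76⊕5c=2a, 61⊕5c=3d, 70⊕5c=2c, 00⊕5c=5c, 00⊕5c=5c, 00⊕5c=5c, 00⊕5c=5c.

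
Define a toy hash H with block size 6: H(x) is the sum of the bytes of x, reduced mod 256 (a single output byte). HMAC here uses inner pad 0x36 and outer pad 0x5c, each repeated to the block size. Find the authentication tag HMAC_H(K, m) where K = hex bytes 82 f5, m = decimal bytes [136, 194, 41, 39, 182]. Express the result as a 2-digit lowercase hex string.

Key hex bytes 82 f5 is 2 bytes ≤ B = 6; zero-pad to 6 bytes: K' = 82 f5 00 00 00 00.
K' ⊕ ipad = b4 c3 36 36 36 36.  K' ⊕ opad = de a9 5c 5c 5c 5c.
Inner input = (K'⊕ipad) ∥ m = b4 c3 36 36 36 36 ∥ 88 c2 29 27 b6.
Inner hash: sum = 180+195+54+54+54+54+136+194+41+39+182 = 1183; mod 256 = 159 → 9f.
Outer input = (K'⊕opad) ∥ inner = de a9 5c 5c 5c 5c ∥ 9f.
Outer hash (tag): sum = 222+169+92+92+92+92+159 = 918; mod 256 = 150 → 96.

96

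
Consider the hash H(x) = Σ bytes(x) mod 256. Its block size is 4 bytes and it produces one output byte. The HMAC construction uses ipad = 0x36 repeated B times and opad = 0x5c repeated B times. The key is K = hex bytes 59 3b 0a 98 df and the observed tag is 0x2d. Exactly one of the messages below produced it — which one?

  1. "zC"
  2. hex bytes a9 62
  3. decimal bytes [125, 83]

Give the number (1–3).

2

Key hex bytes 59 3b 0a 98 df is 5 bytes > B = 4, so hash it first: H(key) = 15, then zero-pad to 4 bytes: K' = 15 00 00 00.
K' ⊕ ipad = 23 36 36 36; K' ⊕ opad = 49 5c 5c 5c.
m1: inner = H(23 36 36 36 7a 43) = 82; tag = H(49 5c 5c 5c 82) = df
m2: inner = H(23 36 36 36 a9 62) = d0; tag = H(49 5c 5c 5c d0) = 2d ← matches
m3: inner = H(23 36 36 36 7d 53) = 95; tag = H(49 5c 5c 5c 95) = f2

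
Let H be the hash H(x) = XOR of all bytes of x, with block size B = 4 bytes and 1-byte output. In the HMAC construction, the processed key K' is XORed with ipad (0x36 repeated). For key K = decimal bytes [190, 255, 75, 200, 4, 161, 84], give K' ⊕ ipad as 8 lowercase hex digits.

05363636

Key decimal bytes [190, 255, 75, 200, 4, 161, 84] = be ff 4b c8 04 a1 54 is 7 bytes > B = 4, so hash it first: H(key) = 33, then zero-pad to 4 bytes: K' = 33 00 00 00.
XOR each byte with 0x36: 33⊕36=05, 00⊕36=36, 00⊕36=36, 00⊕36=36.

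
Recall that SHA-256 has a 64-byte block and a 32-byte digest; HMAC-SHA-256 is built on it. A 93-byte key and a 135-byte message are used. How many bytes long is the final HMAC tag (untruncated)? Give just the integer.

The tag is one SHA-256 digest: 32 bytes.

32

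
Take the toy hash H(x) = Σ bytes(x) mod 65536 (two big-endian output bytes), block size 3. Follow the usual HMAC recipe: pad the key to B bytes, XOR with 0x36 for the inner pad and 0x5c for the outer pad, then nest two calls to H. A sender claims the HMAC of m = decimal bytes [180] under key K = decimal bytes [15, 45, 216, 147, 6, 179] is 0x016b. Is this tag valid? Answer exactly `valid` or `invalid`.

Key decimal bytes [15, 45, 216, 147, 6, 179] = 0f 2d d8 93 06 b3 is 6 bytes > B = 3, so hash it first: H(key) = 02 60, then zero-pad to 3 bytes: K' = 02 60 00.
K' ⊕ ipad = 34 56 36; K' ⊕ opad = 5e 3c 5c.
Inner hash: sum = 52+86+54+180 = 372 → 01 74.
Outer hash (recomputed tag): sum = 94+60+92+1+116 = 363 → 01 6b.
Recomputed tag = 016b; claimed = 016b → match.

valid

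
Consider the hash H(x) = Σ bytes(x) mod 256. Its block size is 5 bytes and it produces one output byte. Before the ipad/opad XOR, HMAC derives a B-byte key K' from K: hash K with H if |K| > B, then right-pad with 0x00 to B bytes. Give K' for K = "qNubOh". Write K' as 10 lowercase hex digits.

4d00000000

|K| = 6 > B = 5, so first hash the key.
H(K): sum = 113+78+117+98+79+104 = 589; mod 256 = 77 → 4d.
Zero-pad H(K) = 4d to 5 bytes: K' = 4d 00 00 00 00.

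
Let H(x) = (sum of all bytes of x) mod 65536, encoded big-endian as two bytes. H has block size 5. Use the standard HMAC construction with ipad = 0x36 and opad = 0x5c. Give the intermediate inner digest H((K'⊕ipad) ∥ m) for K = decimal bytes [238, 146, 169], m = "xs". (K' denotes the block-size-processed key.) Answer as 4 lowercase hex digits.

0372

Key decimal bytes [238, 146, 169] = ee 92 a9 is 3 bytes ≤ B = 5; zero-pad to 5 bytes: K' = ee 92 a9 00 00.
K' ⊕ ipad = d8 a4 9f 36 36.
Inner input = d8 a4 9f 36 36 ∥ 78 73.
Inner hash: sum = 216+164+159+54+54+120+115 = 882 → 03 72.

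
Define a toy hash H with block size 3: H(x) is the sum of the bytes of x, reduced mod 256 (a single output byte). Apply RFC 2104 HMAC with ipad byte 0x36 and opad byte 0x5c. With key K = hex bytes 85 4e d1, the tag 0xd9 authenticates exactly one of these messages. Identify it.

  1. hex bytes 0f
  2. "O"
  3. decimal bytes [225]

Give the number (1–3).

Key hex bytes 85 4e d1 is exactly B = 3 bytes: K' = 85 4e d1.
K' ⊕ ipad = b3 78 e7; K' ⊕ opad = d9 12 8d.
m1: inner = H(b3 78 e7 0f) = 21; tag = H(d9 12 8d 21) = 99
m2: inner = H(b3 78 e7 4f) = 61; tag = H(d9 12 8d 61) = d9 ← matches
m3: inner = H(b3 78 e7 e1) = f3; tag = H(d9 12 8d f3) = 6b

2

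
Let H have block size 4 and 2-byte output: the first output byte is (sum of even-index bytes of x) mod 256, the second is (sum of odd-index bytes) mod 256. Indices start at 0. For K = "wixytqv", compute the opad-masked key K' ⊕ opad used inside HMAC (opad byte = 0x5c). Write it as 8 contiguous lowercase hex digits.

Key "wixytqv" = 77 69 78 79 74 71 76 is 7 bytes > B = 4, so hash it first: H(key) = d9 53, then zero-pad to 4 bytes: K' = d9 53 00 00.
XOR each byte with 0x5c: d9⊕5c=85, 53⊕5c=0f, 00⊕5c=5c, 00⊕5c=5c.

850f5c5c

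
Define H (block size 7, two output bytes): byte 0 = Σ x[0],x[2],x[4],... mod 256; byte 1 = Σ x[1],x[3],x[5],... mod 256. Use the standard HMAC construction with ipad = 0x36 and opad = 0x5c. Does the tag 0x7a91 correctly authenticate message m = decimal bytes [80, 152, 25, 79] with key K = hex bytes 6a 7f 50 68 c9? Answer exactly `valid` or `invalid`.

invalid

Key hex bytes 6a 7f 50 68 c9 is 5 bytes ≤ B = 7; zero-pad to 7 bytes: K' = 6a 7f 50 68 c9 00 00.
K' ⊕ ipad = 5c 49 66 5e ff 36 36; K' ⊕ opad = 36 23 0c 34 95 5c 5c.
Inner hash: even-index sum = 734 mod 256 = 222; odd-index sum = 326 mod 256 = 70 → de 46.
Outer hash (recomputed tag): even-index sum = 377 mod 256 = 121; odd-index sum = 401 mod 256 = 145 → 79 91.
Recomputed tag = 7991; claimed = 7a91 → mismatch.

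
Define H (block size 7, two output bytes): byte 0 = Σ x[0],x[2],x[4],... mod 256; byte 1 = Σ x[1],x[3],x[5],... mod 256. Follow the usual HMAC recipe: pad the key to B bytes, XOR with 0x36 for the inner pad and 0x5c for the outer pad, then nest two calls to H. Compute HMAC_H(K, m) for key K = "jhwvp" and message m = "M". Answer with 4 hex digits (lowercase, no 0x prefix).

0ad3

Key "jhwvp" = 6a 68 77 76 70 is 5 bytes ≤ B = 7; zero-pad to 7 bytes: K' = 6a 68 77 76 70 00 00.
K' ⊕ ipad = 5c 5e 41 40 46 36 36.  K' ⊕ opad = 36 34 2b 2a 2c 5c 5c.
Inner input = (K'⊕ipad) ∥ m = 5c 5e 41 40 46 36 36 ∥ 4d.
Inner hash: even-index sum = 281 mod 256 = 25; odd-index sum = 289 mod 256 = 33 → 19 21.
Outer input = (K'⊕opad) ∥ inner = 36 34 2b 2a 2c 5c 5c ∥ 19 21.
Outer hash (tag): even-index sum = 266 mod 256 = 10; odd-index sum = 211 mod 256 = 211 → 0a d3.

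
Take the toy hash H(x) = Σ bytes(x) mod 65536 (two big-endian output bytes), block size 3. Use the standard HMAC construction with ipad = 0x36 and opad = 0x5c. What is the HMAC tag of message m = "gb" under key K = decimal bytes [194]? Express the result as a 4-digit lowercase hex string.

0181

Key decimal bytes [194] = c2 is 1 byte ≤ B = 3; zero-pad to 3 bytes: K' = c2 00 00.
K' ⊕ ipad = f4 36 36.  K' ⊕ opad = 9e 5c 5c.
Inner input = (K'⊕ipad) ∥ m = f4 36 36 ∥ 67 62.
Inner hash: sum = 244+54+54+103+98 = 553 → 02 29.
Outer input = (K'⊕opad) ∥ inner = 9e 5c 5c ∥ 02 29.
Outer hash (tag): sum = 158+92+92+2+41 = 385 → 01 81.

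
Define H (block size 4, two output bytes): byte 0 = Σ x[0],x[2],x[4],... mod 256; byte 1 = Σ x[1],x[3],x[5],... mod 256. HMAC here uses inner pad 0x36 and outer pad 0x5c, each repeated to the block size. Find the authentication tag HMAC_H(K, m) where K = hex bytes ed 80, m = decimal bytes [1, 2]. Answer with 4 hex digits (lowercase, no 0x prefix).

Key hex bytes ed 80 is 2 bytes ≤ B = 4; zero-pad to 4 bytes: K' = ed 80 00 00.
K' ⊕ ipad = db b6 36 36.  K' ⊕ opad = b1 dc 5c 5c.
Inner input = (K'⊕ipad) ∥ m = db b6 36 36 ∥ 01 02.
Inner hash: even-index sum = 274 mod 256 = 18; odd-index sum = 238 mod 256 = 238 → 12 ee.
Outer input = (K'⊕opad) ∥ inner = b1 dc 5c 5c ∥ 12 ee.
Outer hash (tag): even-index sum = 287 mod 256 = 31; odd-index sum = 550 mod 256 = 38 → 1f 26.

1f26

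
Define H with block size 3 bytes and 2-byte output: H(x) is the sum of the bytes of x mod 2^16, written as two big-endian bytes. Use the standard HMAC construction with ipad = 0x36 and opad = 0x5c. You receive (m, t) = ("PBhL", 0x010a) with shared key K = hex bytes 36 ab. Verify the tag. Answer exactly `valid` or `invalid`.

Key hex bytes 36 ab is 2 bytes ≤ B = 3; zero-pad to 3 bytes: K' = 36 ab 00.
K' ⊕ ipad = 00 9d 36; K' ⊕ opad = 6a f7 5c.
Inner hash: sum = 0+157+54+80+66+104+76 = 537 → 02 19.
Outer hash (recomputed tag): sum = 106+247+92+2+25 = 472 → 01 d8.
Recomputed tag = 01d8; claimed = 010a → mismatch.

invalid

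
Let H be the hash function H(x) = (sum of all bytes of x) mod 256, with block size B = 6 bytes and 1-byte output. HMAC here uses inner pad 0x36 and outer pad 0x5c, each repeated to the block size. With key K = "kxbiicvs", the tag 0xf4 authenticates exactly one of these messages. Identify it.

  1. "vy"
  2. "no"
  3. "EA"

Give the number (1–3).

3

Key "kxbiicvs" = 6b 78 62 69 69 63 76 73 is 8 bytes > B = 6, so hash it first: H(key) = 63, then zero-pad to 6 bytes: K' = 63 00 00 00 00 00.
K' ⊕ ipad = 55 36 36 36 36 36; K' ⊕ opad = 3f 5c 5c 5c 5c 5c.
m1: inner = H(55 36 36 36 36 36 76 79) = 52; tag = H(3f 5c 5c 5c 5c 5c 52) = 5d
m2: inner = H(55 36 36 36 36 36 6e 6f) = 40; tag = H(3f 5c 5c 5c 5c 5c 40) = 4b
m3: inner = H(55 36 36 36 36 36 45 41) = e9; tag = H(3f 5c 5c 5c 5c 5c e9) = f4 ← matches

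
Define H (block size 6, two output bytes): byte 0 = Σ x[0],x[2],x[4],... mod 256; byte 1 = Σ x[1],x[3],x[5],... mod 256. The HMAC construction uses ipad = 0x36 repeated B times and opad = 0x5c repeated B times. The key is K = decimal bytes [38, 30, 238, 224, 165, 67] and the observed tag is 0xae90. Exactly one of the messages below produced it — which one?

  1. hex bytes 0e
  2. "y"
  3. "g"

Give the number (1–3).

Key decimal bytes [38, 30, 238, 224, 165, 67] = 26 1e ee e0 a5 43 is exactly B = 6 bytes: K' = 26 1e ee e0 a5 43.
K' ⊕ ipad = 10 28 d8 d6 93 75; K' ⊕ opad = 7a 42 b2 bc f9 1f.
m1: inner = H(10 28 d8 d6 93 75 0e) = 89 73; tag = H(7a 42 b2 bc f9 1f 89 73) = ae90 ← matches
m2: inner = H(10 28 d8 d6 93 75 79) = f4 73; tag = H(7a 42 b2 bc f9 1f f4 73) = 1990
m3: inner = H(10 28 d8 d6 93 75 67) = e2 73; tag = H(7a 42 b2 bc f9 1f e2 73) = 0790

1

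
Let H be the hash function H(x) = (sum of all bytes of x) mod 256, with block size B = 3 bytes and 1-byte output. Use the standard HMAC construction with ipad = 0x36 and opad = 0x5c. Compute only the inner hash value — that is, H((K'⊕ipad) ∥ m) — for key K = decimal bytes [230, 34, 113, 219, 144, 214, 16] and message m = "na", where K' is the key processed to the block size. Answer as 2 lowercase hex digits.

37

Key decimal bytes [230, 34, 113, 219, 144, 214, 16] = e6 22 71 db 90 d6 10 is 7 bytes > B = 3, so hash it first: H(key) = ca, then zero-pad to 3 bytes: K' = ca 00 00.
K' ⊕ ipad = fc 36 36.
Inner input = fc 36 36 ∥ 6e 61.
Inner hash: sum = 252+54+54+110+97 = 567; mod 256 = 55 → 37.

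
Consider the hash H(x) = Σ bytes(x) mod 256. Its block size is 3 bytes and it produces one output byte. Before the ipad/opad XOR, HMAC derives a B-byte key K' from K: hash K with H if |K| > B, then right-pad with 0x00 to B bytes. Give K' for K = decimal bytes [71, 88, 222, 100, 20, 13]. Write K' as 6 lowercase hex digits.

020000

|K| = 6 > B = 3, so first hash the key.
H(K): sum = 71+88+222+100+20+13 = 514; mod 256 = 2 → 02.
Zero-pad H(K) = 02 to 3 bytes: K' = 02 00 00.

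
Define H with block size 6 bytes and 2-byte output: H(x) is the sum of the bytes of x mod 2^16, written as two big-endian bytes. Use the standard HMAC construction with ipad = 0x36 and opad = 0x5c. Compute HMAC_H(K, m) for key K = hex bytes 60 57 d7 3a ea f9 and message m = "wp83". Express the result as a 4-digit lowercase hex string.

0338

Key hex bytes 60 57 d7 3a ea f9 is exactly B = 6 bytes: K' = 60 57 d7 3a ea f9.
K' ⊕ ipad = 56 61 e1 0c dc cf.  K' ⊕ opad = 3c 0b 8b 66 b6 a5.
Inner input = (K'⊕ipad) ∥ m = 56 61 e1 0c dc cf ∥ 77 70 38 33.
Inner hash: sum = 86+97+225+12+220+207+119+112+56+51 = 1185 → 04 a1.
Outer input = (K'⊕opad) ∥ inner = 3c 0b 8b 66 b6 a5 ∥ 04 a1.
Outer hash (tag): sum = 60+11+139+102+182+165+4+161 = 824 → 03 38.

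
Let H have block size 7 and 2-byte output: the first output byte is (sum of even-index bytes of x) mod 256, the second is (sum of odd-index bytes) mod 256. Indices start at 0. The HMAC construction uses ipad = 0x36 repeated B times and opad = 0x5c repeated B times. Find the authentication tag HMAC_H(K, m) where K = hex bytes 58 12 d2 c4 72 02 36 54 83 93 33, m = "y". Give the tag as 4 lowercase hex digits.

Key hex bytes 58 12 d2 c4 72 02 36 54 83 93 33 is 11 bytes > B = 7, so hash it first: H(key) = 88 bf, then zero-pad to 7 bytes: K' = 88 bf 00 00 00 00 00.
K' ⊕ ipad = be 89 36 36 36 36 36.  K' ⊕ opad = d4 e3 5c 5c 5c 5c 5c.
Inner input = (K'⊕ipad) ∥ m = be 89 36 36 36 36 36 ∥ 79.
Inner hash: even-index sum = 352 mod 256 = 96; odd-index sum = 366 mod 256 = 110 → 60 6e.
Outer input = (K'⊕opad) ∥ inner = d4 e3 5c 5c 5c 5c 5c ∥ 60 6e.
Outer hash (tag): even-index sum = 598 mod 256 = 86; odd-index sum = 507 mod 256 = 251 → 56 fb.

56fb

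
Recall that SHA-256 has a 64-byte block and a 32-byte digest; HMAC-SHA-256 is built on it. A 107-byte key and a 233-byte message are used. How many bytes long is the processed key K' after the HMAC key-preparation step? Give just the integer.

Key is 107 > 64 bytes, so it is hashed to 32 bytes then zero-padded to 64: |K'| = 64.

64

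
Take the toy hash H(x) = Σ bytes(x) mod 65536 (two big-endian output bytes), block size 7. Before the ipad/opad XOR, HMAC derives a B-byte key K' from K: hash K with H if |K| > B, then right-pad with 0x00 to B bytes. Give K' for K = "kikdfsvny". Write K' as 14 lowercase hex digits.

|K| = 9 > B = 7, so first hash the key.
H(K): sum = 107+105+107+100+102+115+118+110+121 = 985 → 03 d9.
Zero-pad H(K) = 03 d9 to 7 bytes: K' = 03 d9 00 00 00 00 00.

03d90000000000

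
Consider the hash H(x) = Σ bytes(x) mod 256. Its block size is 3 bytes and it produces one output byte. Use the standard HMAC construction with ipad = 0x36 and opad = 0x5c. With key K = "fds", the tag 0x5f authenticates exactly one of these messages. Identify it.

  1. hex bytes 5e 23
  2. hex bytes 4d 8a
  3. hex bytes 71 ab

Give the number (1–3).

Key "fds" = 66 64 73 is exactly B = 3 bytes: K' = 66 64 73.
K' ⊕ ipad = 50 52 45; K' ⊕ opad = 3a 38 2f.
m1: inner = H(50 52 45 5e 23) = 68; tag = H(3a 38 2f 68) = 09
m2: inner = H(50 52 45 4d 8a) = be; tag = H(3a 38 2f be) = 5f ← matches
m3: inner = H(50 52 45 71 ab) = 03; tag = H(3a 38 2f 03) = a4

2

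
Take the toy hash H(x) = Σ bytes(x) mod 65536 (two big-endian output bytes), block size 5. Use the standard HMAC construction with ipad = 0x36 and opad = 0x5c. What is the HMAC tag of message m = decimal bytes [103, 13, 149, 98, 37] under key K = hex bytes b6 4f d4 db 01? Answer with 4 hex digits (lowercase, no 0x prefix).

Key hex bytes b6 4f d4 db 01 is exactly B = 5 bytes: K' = b6 4f d4 db 01.
K' ⊕ ipad = 80 79 e2 ed 37.  K' ⊕ opad = ea 13 88 87 5d.
Inner input = (K'⊕ipad) ∥ m = 80 79 e2 ed 37 ∥ 67 0d 95 62 25.
Inner hash: sum = 128+121+226+237+55+103+13+149+98+37 = 1167 → 04 8f.
Outer input = (K'⊕opad) ∥ inner = ea 13 88 87 5d ∥ 04 8f.
Outer hash (tag): sum = 234+19+136+135+93+4+143 = 764 → 02 fc.

02fc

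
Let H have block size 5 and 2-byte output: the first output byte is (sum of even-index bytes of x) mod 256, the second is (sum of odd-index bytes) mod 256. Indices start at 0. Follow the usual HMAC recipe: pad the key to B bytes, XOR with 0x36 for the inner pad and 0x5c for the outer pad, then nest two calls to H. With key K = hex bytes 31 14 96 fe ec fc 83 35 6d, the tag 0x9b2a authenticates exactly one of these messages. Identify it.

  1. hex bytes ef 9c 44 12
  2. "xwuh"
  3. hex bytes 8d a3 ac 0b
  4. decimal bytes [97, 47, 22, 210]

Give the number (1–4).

3

Key hex bytes 31 14 96 fe ec fc 83 35 6d is 9 bytes > B = 5, so hash it first: H(key) = a3 43, then zero-pad to 5 bytes: K' = a3 43 00 00 00.
K' ⊕ ipad = 95 75 36 36 36; K' ⊕ opad = ff 1f 5c 5c 5c.
m1: inner = H(95 75 36 36 36 ef 9c 44 12) = af de; tag = H(ff 1f 5c 5c 5c af de) = 952a
m2: inner = H(95 75 36 36 36 78 77 75 68) = e0 98; tag = H(ff 1f 5c 5c 5c e0 98) = 4f5b
m3: inner = H(95 75 36 36 36 8d a3 ac 0b) = af e4; tag = H(ff 1f 5c 5c 5c af e4) = 9b2a ← matches
m4: inner = H(95 75 36 36 36 61 2f 16 d2) = 02 22; tag = H(ff 1f 5c 5c 5c 02 22) = d97d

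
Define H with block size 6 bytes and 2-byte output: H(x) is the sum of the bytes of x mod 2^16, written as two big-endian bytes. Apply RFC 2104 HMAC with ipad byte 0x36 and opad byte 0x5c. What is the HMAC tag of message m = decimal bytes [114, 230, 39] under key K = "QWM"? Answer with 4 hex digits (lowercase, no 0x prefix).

01a4

Key "QWM" = 51 57 4d is 3 bytes ≤ B = 6; zero-pad to 6 bytes: K' = 51 57 4d 00 00 00.
K' ⊕ ipad = 67 61 7b 36 36 36.  K' ⊕ opad = 0d 0b 11 5c 5c 5c.
Inner input = (K'⊕ipad) ∥ m = 67 61 7b 36 36 36 ∥ 72 e6 27.
Inner hash: sum = 103+97+123+54+54+54+114+230+39 = 868 → 03 64.
Outer input = (K'⊕opad) ∥ inner = 0d 0b 11 5c 5c 5c ∥ 03 64.
Outer hash (tag): sum = 13+11+17+92+92+92+3+100 = 420 → 01 a4.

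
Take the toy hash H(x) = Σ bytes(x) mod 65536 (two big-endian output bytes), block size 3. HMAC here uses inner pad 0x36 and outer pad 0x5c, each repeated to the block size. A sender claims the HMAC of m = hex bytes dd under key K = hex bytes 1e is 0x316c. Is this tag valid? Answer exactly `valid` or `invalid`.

invalid

Key hex bytes 1e is 1 byte ≤ B = 3; zero-pad to 3 bytes: K' = 1e 00 00.
K' ⊕ ipad = 28 36 36; K' ⊕ opad = 42 5c 5c.
Inner hash: sum = 40+54+54+221 = 369 → 01 71.
Outer hash (recomputed tag): sum = 66+92+92+1+113 = 364 → 01 6c.
Recomputed tag = 016c; claimed = 316c → mismatch.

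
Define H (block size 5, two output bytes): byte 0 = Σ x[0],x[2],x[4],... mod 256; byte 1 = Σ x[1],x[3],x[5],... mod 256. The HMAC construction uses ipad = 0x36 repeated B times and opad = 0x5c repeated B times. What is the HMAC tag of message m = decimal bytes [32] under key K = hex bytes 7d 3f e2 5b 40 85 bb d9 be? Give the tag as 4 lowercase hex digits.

209a

Key hex bytes 7d 3f e2 5b 40 85 bb d9 be is 9 bytes > B = 5, so hash it first: H(key) = 18 f8, then zero-pad to 5 bytes: K' = 18 f8 00 00 00.
K' ⊕ ipad = 2e ce 36 36 36.  K' ⊕ opad = 44 a4 5c 5c 5c.
Inner input = (K'⊕ipad) ∥ m = 2e ce 36 36 36 ∥ 20.
Inner hash: even-index sum = 154 mod 256 = 154; odd-index sum = 292 mod 256 = 36 → 9a 24.
Outer input = (K'⊕opad) ∥ inner = 44 a4 5c 5c 5c ∥ 9a 24.
Outer hash (tag): even-index sum = 288 mod 256 = 32; odd-index sum = 410 mod 256 = 154 → 20 9a.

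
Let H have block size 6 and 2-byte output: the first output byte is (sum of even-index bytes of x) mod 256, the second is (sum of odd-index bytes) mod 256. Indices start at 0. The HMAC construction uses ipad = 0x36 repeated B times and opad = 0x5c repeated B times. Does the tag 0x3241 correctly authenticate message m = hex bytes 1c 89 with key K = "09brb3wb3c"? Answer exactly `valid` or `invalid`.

invalid

Key "09brb3wb3c" = 30 39 62 72 62 33 77 62 33 63 is 10 bytes > B = 6, so hash it first: H(key) = 9e a3, then zero-pad to 6 bytes: K' = 9e a3 00 00 00 00.
K' ⊕ ipad = a8 95 36 36 36 36; K' ⊕ opad = c2 ff 5c 5c 5c 5c.
Inner hash: even-index sum = 304 mod 256 = 48; odd-index sum = 394 mod 256 = 138 → 30 8a.
Outer hash (recomputed tag): even-index sum = 426 mod 256 = 170; odd-index sum = 577 mod 256 = 65 → aa 41.
Recomputed tag = aa41; claimed = 3241 → mismatch.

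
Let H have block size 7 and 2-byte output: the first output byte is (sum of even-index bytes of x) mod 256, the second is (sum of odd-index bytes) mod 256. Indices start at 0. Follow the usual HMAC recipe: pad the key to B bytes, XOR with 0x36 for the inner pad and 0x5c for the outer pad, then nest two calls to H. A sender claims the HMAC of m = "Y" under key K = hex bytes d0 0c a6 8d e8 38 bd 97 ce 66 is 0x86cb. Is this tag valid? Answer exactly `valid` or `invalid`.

valid

Key hex bytes d0 0c a6 8d e8 38 bd 97 ce 66 is 10 bytes > B = 7, so hash it first: H(key) = e9 ce, then zero-pad to 7 bytes: K' = e9 ce 00 00 00 00 00.
K' ⊕ ipad = df f8 36 36 36 36 36; K' ⊕ opad = b5 92 5c 5c 5c 5c 5c.
Inner hash: even-index sum = 385 mod 256 = 129; odd-index sum = 445 mod 256 = 189 → 81 bd.
Outer hash (recomputed tag): even-index sum = 646 mod 256 = 134; odd-index sum = 459 mod 256 = 203 → 86 cb.
Recomputed tag = 86cb; claimed = 86cb → match.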